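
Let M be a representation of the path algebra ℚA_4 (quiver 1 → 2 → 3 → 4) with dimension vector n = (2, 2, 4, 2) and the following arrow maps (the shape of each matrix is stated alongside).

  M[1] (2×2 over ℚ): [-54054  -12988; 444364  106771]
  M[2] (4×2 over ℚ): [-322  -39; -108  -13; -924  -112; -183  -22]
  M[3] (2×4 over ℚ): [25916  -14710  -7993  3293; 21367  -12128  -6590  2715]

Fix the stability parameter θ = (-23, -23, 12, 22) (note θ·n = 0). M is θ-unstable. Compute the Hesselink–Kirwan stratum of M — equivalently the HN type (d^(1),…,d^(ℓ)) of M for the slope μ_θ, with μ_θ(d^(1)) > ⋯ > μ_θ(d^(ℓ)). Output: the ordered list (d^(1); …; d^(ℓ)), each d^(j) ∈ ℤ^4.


Barcode: M ≅ I[1,4]^2, I[3,3]^2. HN layers by μ_θ (3 steps, strictly decreasing):
  μ^(1)=22; μ^(2)=12; μ^(3)=-23

((0, 0, 0, 2); (0, 0, 4, 0); (2, 2, 0, 0))


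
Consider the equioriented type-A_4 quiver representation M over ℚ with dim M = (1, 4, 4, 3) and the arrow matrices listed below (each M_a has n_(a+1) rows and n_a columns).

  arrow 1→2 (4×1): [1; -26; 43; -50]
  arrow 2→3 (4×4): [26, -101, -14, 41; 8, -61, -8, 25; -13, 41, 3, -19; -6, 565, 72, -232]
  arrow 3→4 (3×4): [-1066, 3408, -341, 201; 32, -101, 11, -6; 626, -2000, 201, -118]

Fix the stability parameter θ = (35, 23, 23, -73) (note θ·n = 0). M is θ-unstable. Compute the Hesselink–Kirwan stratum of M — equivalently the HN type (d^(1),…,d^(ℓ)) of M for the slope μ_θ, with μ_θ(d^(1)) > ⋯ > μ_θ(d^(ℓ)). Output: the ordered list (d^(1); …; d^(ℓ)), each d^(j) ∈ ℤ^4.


Interval decomposition of M: I[1,2], I[2,4]^3, I[3,3].
HN type (ℓ=3): μ^(1)=29; μ^(2)=23; μ^(3)=-9

((1, 1, 0, 0); (0, 0, 1, 0); (0, 3, 3, 3))


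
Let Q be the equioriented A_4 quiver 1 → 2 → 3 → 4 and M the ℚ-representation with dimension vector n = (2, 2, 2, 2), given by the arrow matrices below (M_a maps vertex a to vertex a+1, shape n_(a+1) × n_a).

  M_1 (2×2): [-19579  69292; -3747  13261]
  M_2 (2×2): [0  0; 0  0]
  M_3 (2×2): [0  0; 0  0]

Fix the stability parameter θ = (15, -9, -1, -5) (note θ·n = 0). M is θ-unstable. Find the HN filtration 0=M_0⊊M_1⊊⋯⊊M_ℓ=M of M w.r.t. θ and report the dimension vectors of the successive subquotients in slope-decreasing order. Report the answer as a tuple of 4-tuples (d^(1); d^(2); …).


Interval decomposition of M: I[1,2]^2, I[3,3]^2, I[4,4]^2.
HN type (ℓ=3): μ^(1)=3; μ^(2)=-1; μ^(3)=-5

((2, 2, 0, 0); (0, 0, 2, 0); (0, 0, 0, 2))


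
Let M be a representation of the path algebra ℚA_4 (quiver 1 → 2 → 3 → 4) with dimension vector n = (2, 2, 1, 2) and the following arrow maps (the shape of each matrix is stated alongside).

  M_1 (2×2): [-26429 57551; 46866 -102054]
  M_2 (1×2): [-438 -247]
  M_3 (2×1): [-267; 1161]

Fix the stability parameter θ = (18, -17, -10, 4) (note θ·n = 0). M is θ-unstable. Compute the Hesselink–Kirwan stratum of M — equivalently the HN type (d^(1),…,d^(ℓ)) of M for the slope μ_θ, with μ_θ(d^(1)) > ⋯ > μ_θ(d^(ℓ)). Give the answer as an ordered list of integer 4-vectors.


Interval decomposition of M: I[1,1], I[1,2], I[2,4], I[4,4].
HN type (ℓ=5): μ^(1)=18; μ^(2)=4; μ^(3)=1/2; μ^(4)=-10; μ^(5)=-17

((1, 0, 0, 0); (0, 0, 0, 2); (1, 1, 0, 0); (0, 0, 1, 0); (0, 1, 0, 0))


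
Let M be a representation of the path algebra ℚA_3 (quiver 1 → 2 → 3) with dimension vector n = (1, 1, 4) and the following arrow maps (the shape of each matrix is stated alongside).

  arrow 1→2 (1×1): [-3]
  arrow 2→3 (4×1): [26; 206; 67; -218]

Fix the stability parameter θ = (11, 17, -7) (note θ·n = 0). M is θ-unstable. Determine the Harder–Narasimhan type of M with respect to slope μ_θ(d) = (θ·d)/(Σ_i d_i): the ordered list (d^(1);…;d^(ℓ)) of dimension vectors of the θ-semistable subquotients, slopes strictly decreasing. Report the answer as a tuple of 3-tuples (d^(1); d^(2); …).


Via rank(M_{q-1}∘⋯∘M_p): M ≅ I[1,3], I[3,3]^3.
μ_θ-semistable layers: μ^(1)=7; μ^(2)=-7

((1, 1, 1); (0, 0, 3))


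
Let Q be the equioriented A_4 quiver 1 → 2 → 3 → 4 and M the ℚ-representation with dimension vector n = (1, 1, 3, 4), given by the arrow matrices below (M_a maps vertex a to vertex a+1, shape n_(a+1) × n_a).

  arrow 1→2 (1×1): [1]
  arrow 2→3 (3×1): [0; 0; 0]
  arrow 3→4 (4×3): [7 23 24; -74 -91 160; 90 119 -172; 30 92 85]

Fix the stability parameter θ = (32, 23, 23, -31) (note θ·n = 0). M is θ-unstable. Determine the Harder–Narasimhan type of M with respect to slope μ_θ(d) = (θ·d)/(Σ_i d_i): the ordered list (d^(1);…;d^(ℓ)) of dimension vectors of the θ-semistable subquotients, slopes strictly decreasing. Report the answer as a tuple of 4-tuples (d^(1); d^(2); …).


Via rank(M_{q-1}∘⋯∘M_p): M ≅ I[1,2], I[3,4]^3, I[4,4].
μ_θ-semistable layers: μ^(1)=55/2; μ^(2)=-4; μ^(3)=-31

((1, 1, 0, 0); (0, 0, 3, 3); (0, 0, 0, 1))


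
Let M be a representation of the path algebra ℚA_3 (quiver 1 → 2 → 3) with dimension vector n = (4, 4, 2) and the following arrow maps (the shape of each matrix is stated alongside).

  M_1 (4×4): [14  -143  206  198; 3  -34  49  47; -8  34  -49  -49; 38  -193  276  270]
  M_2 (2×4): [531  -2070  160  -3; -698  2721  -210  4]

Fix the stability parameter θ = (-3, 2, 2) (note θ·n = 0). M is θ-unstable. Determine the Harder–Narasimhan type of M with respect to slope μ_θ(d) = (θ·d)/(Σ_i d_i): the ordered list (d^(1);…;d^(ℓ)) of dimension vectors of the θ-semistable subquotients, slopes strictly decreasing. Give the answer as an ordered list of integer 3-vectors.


Interval decomposition of M: I[1,2]^2, I[1,3]^2.
HN type (ℓ=2): μ^(1)=2; μ^(2)=-3

((0, 4, 2); (4, 0, 0))


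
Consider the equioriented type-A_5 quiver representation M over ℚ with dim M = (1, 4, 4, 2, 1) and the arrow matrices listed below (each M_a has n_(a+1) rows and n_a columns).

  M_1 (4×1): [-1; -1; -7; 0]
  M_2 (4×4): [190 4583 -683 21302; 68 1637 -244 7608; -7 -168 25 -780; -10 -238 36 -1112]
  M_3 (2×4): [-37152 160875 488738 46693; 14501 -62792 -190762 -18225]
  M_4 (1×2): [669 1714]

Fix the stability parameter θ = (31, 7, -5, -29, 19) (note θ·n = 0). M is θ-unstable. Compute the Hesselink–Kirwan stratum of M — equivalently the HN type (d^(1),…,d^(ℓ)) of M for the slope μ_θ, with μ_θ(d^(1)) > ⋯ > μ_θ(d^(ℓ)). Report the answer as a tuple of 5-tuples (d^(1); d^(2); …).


Barcode: M ≅ I[1,5], I[2,3]^2, I[2,4]. HN layers by μ_θ (3 steps, strictly decreasing):
  μ^(1)=19; μ^(2)=1; μ^(3)=-9

((0, 0, 0, 0, 1); (1, 3, 3, 1, 0); (0, 1, 1, 1, 0))


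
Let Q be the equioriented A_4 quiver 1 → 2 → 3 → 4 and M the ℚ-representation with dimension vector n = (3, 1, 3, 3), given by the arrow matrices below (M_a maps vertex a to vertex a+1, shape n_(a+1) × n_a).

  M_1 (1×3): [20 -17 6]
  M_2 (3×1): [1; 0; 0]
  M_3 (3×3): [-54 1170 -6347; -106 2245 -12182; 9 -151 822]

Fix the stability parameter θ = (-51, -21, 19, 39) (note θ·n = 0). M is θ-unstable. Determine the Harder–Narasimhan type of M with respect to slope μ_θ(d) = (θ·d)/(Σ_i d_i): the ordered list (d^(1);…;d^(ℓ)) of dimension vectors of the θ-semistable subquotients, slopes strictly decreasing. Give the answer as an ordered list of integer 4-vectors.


Barcode: M ≅ I[1,1]^2, I[1,4], I[3,4]^2. HN layers by μ_θ (4 steps, strictly decreasing):
  μ^(1)=39; μ^(2)=19; μ^(3)=-21; μ^(4)=-51

((0, 0, 0, 3); (0, 0, 3, 0); (0, 1, 0, 0); (3, 0, 0, 0))


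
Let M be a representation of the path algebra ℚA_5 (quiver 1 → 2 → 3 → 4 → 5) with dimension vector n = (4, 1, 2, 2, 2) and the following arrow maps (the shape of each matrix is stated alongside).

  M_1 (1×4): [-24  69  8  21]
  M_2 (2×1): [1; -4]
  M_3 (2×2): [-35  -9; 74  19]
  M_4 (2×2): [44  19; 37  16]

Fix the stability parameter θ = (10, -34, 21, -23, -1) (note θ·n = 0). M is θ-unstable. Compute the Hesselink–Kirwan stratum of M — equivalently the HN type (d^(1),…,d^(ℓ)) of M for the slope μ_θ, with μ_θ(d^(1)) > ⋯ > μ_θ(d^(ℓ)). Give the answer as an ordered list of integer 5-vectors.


Barcode: M ≅ I[1,1]^3, I[1,5], I[3,5]. HN layers by μ_θ (3 steps, strictly decreasing):
  μ^(1)=10; μ^(2)=-1; μ^(3)=-12

((3, 0, 0, 0, 0); (0, 0, 2, 2, 2); (1, 1, 0, 0, 0))


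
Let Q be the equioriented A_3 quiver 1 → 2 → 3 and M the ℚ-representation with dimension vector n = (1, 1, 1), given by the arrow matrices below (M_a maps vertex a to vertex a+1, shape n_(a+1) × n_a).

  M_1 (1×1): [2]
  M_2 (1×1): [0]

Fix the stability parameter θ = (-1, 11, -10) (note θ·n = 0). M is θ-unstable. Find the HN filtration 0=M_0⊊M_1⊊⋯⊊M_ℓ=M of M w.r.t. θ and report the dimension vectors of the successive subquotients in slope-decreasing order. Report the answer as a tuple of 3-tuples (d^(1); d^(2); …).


Barcode: M ≅ I[1,2], I[3,3]. HN layers by μ_θ (3 steps, strictly decreasing):
  μ^(1)=11; μ^(2)=-1; μ^(3)=-10

((0, 1, 0); (1, 0, 0); (0, 0, 1))


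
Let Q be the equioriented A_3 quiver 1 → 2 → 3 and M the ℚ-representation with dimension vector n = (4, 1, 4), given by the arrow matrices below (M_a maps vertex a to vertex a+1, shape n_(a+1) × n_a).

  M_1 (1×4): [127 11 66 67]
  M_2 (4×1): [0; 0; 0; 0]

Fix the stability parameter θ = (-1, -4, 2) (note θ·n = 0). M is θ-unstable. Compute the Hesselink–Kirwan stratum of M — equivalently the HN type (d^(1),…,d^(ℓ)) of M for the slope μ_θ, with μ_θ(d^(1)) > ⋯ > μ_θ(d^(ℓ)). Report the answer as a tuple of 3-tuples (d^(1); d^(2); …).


Barcode: M ≅ I[1,1]^3, I[1,2], I[3,3]^4. HN layers by μ_θ (3 steps, strictly decreasing):
  μ^(1)=2; μ^(2)=-1; μ^(3)=-5/2

((0, 0, 4); (3, 0, 0); (1, 1, 0))


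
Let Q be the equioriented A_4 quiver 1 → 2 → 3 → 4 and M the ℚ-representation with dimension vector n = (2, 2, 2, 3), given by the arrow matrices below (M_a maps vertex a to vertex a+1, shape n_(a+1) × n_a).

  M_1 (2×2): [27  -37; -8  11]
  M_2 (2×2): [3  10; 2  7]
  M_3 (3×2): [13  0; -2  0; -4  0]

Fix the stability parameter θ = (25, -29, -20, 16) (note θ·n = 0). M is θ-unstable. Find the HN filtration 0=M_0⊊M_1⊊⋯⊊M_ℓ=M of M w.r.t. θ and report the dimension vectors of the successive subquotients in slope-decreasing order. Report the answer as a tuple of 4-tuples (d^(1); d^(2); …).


Barcode: M ≅ I[1,3], I[1,4], I[4,4]^2. HN layers by μ_θ (2 steps, strictly decreasing):
  μ^(1)=16; μ^(2)=-8

((0, 0, 0, 3); (2, 2, 2, 0))


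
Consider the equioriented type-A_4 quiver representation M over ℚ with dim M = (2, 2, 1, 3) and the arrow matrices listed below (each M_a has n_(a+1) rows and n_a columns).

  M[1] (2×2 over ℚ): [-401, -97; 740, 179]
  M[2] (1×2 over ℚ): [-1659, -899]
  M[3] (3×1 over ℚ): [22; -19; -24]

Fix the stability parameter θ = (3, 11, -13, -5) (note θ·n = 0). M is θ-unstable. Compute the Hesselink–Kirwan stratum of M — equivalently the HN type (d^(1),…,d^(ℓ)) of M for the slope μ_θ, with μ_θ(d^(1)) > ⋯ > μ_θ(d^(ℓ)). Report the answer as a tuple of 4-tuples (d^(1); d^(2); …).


Via rank(M_{q-1}∘⋯∘M_p): M ≅ I[1,2], I[1,4], I[4,4]^2.
μ_θ-semistable layers: μ^(1)=11; μ^(2)=3; μ^(3)=-1; μ^(4)=-5

((0, 1, 0, 0); (1, 0, 0, 0); (1, 1, 1, 1); (0, 0, 0, 2))


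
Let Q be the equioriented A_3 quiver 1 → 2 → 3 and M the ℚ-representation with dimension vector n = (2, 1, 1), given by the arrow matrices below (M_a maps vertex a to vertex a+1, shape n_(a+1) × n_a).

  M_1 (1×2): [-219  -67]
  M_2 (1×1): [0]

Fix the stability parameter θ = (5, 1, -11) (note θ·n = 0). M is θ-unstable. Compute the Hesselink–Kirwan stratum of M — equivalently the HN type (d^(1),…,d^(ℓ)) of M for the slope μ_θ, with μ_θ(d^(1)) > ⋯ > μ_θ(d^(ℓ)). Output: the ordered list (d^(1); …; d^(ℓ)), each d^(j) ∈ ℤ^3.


Barcode: M ≅ I[1,1], I[1,2], I[3,3]. HN layers by μ_θ (3 steps, strictly decreasing):
  μ^(1)=5; μ^(2)=3; μ^(3)=-11

((1, 0, 0); (1, 1, 0); (0, 0, 1))


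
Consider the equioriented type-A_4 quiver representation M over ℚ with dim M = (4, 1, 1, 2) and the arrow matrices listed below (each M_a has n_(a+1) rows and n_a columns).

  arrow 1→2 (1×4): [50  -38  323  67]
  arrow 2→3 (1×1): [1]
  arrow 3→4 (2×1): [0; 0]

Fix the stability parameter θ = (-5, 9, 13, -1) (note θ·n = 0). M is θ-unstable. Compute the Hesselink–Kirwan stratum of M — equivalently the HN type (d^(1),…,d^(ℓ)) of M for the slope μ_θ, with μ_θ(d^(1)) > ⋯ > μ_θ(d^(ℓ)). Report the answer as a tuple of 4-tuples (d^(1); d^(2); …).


Barcode: M ≅ I[1,1]^3, I[1,3], I[4,4]^2. HN layers by μ_θ (4 steps, strictly decreasing):
  μ^(1)=13; μ^(2)=9; μ^(3)=-1; μ^(4)=-5

((0, 0, 1, 0); (0, 1, 0, 0); (0, 0, 0, 2); (4, 0, 0, 0))


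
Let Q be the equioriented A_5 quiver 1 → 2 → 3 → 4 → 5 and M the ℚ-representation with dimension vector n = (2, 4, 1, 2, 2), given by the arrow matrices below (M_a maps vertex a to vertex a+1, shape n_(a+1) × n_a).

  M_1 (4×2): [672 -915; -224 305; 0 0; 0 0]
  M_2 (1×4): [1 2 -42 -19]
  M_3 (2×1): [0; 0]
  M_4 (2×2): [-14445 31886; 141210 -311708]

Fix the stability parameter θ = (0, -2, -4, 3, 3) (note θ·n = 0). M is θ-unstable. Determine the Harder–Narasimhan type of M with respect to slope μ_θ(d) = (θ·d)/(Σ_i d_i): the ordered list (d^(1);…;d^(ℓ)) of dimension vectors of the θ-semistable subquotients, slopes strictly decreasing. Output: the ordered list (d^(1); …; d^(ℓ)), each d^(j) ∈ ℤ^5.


Via rank(M_{q-1}∘⋯∘M_p): M ≅ I[1,1], I[1,3], I[2,2]^3, I[4,4], I[4,5], I[5,5].
μ_θ-semistable layers: μ^(1)=3; μ^(2)=0; μ^(3)=-2

((0, 0, 0, 2, 2); (1, 0, 0, 0, 0); (1, 4, 1, 0, 0))


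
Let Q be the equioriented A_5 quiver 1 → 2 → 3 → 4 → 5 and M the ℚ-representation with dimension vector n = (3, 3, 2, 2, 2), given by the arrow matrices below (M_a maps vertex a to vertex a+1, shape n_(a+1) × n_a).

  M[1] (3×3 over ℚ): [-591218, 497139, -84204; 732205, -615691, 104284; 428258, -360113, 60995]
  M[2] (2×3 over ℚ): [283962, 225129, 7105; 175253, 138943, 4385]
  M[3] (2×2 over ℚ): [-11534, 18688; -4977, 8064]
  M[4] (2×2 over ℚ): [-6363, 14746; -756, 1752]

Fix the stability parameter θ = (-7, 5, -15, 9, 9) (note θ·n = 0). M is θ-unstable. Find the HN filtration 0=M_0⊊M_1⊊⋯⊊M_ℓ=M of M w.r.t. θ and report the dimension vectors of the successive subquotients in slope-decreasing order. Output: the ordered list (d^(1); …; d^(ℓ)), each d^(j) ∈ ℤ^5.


Interval decomposition of M: I[1,2], I[1,3], I[1,4], I[4,5], I[5,5].
HN type (ℓ=4): μ^(1)=9; μ^(2)=5; μ^(3)=-5; μ^(4)=-7

((0, 0, 0, 2, 2); (0, 1, 0, 0, 0); (0, 2, 2, 0, 0); (3, 0, 0, 0, 0))


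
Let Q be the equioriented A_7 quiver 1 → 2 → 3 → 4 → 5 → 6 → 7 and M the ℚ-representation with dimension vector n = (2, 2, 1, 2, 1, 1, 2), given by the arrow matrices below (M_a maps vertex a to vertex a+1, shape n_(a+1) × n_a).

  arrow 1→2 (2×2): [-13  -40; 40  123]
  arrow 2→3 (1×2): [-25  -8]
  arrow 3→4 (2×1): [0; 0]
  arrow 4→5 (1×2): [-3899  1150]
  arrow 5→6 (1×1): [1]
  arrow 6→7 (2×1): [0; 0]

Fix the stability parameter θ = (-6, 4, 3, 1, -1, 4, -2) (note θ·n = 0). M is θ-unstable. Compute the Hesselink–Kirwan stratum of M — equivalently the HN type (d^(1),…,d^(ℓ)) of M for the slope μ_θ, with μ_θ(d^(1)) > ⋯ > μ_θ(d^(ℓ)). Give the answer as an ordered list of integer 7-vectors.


Barcode: M ≅ I[1,2], I[1,3], I[4,4], I[4,6], I[7,7]^2. HN layers by μ_θ (6 steps, strictly decreasing):
  μ^(1)=4; μ^(2)=7/2; μ^(3)=1; μ^(4)=0; μ^(5)=-2; μ^(6)=-6

((0, 1, 0, 0, 0, 1, 0); (0, 1, 1, 0, 0, 0, 0); (0, 0, 0, 1, 0, 0, 0); (0, 0, 0, 1, 1, 0, 0); (0, 0, 0, 0, 0, 0, 2); (2, 0, 0, 0, 0, 0, 0))


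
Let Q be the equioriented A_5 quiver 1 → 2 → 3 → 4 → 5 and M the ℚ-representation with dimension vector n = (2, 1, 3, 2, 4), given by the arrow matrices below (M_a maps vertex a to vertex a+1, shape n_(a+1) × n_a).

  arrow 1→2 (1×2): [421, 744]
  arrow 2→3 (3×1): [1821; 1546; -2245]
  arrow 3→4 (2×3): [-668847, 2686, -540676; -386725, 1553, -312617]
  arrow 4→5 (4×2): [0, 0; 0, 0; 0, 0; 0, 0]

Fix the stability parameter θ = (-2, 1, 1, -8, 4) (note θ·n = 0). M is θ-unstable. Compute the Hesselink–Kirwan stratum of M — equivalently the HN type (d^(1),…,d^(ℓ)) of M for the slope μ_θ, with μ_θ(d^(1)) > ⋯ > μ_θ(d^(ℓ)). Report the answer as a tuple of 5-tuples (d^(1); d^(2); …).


Via rank(M_{q-1}∘⋯∘M_p): M ≅ I[1,1], I[1,4], I[3,3], I[3,4], I[5,5]^4.
μ_θ-semistable layers: μ^(1)=4; μ^(2)=1; μ^(3)=-2; μ^(4)=-7/2

((0, 0, 0, 0, 4); (0, 0, 1, 0, 0); (2, 1, 1, 1, 0); (0, 0, 1, 1, 0))


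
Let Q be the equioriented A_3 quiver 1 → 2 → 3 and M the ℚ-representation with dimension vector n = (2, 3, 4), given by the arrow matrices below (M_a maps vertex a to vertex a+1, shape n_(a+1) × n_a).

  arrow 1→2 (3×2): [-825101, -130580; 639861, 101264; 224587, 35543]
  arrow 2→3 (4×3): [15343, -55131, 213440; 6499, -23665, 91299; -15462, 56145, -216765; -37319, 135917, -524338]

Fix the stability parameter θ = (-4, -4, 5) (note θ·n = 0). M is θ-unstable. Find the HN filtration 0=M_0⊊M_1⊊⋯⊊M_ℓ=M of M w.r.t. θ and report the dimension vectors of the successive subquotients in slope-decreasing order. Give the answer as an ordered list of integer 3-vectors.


Interval decomposition of M: I[1,3]^2, I[2,3], I[3,3].
HN type (ℓ=2): μ^(1)=5; μ^(2)=-4

((0, 0, 4); (2, 3, 0))


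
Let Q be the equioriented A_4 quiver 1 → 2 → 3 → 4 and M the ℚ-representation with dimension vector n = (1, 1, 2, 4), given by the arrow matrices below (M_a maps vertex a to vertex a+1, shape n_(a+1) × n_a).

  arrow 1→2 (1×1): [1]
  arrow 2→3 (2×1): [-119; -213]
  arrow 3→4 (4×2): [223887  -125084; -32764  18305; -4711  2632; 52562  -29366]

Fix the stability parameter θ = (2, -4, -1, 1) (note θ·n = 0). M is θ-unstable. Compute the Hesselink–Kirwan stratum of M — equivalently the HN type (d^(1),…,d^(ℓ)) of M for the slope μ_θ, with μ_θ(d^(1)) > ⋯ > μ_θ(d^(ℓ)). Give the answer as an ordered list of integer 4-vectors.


Via rank(M_{q-1}∘⋯∘M_p): M ≅ I[1,4], I[3,4], I[4,4]^2.
μ_θ-semistable layers: μ^(1)=1; μ^(2)=-1

((0, 0, 0, 4); (1, 1, 2, 0))


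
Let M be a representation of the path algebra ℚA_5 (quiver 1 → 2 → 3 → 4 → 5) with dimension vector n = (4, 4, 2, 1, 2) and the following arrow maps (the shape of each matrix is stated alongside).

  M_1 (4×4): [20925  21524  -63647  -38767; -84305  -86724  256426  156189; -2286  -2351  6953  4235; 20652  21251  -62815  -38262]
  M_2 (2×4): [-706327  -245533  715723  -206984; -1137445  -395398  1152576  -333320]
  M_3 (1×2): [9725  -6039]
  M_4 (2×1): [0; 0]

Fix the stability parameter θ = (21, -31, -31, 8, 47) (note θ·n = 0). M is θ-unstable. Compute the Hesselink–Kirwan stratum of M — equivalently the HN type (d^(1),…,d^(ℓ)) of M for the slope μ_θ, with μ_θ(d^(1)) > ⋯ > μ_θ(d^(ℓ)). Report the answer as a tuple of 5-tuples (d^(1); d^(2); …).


Barcode: M ≅ I[1,2]^2, I[1,3], I[1,4], I[5,5]^2. HN layers by μ_θ (4 steps, strictly decreasing):
  μ^(1)=47; μ^(2)=8; μ^(3)=-5; μ^(4)=-41/3

((0, 0, 0, 0, 2); (0, 0, 0, 1, 0); (2, 2, 0, 0, 0); (2, 2, 2, 0, 0))


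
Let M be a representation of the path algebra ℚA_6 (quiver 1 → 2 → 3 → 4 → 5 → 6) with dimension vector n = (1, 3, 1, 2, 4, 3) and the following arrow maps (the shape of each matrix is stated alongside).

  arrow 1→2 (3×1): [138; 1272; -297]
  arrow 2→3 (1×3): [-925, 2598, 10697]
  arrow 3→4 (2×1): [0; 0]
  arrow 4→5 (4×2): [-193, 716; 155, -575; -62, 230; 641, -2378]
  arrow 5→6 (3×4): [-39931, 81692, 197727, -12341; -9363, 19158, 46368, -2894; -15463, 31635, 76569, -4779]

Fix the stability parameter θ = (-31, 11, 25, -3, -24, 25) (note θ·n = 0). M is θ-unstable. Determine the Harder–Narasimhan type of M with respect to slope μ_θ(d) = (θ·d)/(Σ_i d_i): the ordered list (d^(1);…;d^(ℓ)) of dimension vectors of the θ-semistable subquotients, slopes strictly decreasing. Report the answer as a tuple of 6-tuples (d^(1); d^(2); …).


Barcode: M ≅ I[1,3], I[2,2]^2, I[4,6]^2, I[5,5], I[5,6]. HN layers by μ_θ (5 steps, strictly decreasing):
  μ^(1)=25; μ^(2)=11; μ^(3)=-27/2; μ^(4)=-24; μ^(5)=-31

((0, 0, 1, 0, 0, 3); (0, 3, 0, 0, 0, 0); (0, 0, 0, 2, 2, 0); (0, 0, 0, 0, 2, 0); (1, 0, 0, 0, 0, 0))


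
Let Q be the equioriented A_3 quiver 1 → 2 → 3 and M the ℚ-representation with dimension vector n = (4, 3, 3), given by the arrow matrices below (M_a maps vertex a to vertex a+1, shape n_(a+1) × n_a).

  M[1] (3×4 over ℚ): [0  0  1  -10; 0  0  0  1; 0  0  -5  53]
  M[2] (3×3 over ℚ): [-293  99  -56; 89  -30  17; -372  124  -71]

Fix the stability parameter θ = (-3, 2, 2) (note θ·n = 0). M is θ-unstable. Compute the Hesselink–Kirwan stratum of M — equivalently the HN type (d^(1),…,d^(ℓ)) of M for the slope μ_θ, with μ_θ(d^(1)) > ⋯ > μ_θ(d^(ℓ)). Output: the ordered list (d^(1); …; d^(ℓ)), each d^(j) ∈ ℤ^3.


Via rank(M_{q-1}∘⋯∘M_p): M ≅ I[1,1]^2, I[1,3]^2, I[2,3].
μ_θ-semistable layers: μ^(1)=2; μ^(2)=-3

((0, 3, 3); (4, 0, 0))


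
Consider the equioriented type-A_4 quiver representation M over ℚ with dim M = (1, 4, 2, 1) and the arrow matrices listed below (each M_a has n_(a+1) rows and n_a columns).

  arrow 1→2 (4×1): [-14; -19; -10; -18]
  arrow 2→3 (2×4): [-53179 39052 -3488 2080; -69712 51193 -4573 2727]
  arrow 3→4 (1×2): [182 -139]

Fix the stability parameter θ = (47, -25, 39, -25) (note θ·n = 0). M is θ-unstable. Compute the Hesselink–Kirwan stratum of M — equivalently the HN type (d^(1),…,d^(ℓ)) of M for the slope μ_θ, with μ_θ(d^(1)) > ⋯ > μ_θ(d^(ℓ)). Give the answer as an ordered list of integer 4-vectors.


Barcode: M ≅ I[1,4], I[2,2]^2, I[2,3]. HN layers by μ_θ (3 steps, strictly decreasing):
  μ^(1)=39; μ^(2)=9; μ^(3)=-25

((0, 0, 1, 0); (1, 1, 1, 1); (0, 3, 0, 0))


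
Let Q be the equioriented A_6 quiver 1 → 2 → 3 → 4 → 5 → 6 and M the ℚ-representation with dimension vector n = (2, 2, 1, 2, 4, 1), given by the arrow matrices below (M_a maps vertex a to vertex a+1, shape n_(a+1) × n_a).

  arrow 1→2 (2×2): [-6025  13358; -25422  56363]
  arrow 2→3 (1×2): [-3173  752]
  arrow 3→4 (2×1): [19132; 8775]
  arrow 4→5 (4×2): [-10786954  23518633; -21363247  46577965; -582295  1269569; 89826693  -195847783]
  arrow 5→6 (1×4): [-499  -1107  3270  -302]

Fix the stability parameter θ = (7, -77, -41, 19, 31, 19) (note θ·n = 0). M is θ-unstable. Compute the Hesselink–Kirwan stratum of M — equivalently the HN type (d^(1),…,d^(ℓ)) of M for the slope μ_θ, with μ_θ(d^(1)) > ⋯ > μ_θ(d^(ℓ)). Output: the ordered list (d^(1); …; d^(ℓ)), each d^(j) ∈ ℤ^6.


Via rank(M_{q-1}∘⋯∘M_p): M ≅ I[1,2], I[1,6], I[4,5], I[5,5]^2.
μ_θ-semistable layers: μ^(1)=31; μ^(2)=25; μ^(3)=19; μ^(4)=-35; μ^(5)=-37

((0, 0, 0, 0, 3, 0); (0, 0, 0, 0, 1, 1); (0, 0, 0, 2, 0, 0); (1, 1, 0, 0, 0, 0); (1, 1, 1, 0, 0, 0))


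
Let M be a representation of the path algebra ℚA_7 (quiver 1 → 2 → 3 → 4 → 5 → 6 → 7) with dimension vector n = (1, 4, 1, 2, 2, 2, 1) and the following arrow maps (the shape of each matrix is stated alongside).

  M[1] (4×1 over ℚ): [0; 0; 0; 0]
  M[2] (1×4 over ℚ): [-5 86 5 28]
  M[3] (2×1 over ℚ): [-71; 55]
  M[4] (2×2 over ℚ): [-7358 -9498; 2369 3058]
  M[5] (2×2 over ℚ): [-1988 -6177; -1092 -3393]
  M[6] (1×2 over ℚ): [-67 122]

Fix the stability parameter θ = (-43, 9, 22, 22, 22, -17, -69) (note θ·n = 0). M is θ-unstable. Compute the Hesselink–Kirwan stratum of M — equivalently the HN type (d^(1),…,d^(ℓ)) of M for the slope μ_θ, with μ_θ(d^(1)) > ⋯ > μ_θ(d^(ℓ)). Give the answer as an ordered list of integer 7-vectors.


Interval decomposition of M: I[1,1], I[2,2]^3, I[2,7], I[4,5], I[6,6].
HN type (ℓ=5): μ^(1)=22; μ^(2)=9; μ^(3)=-11/6; μ^(4)=-17; μ^(5)=-43

((0, 0, 0, 1, 1, 0, 0); (0, 3, 0, 0, 0, 0, 0); (0, 1, 1, 1, 1, 1, 1); (0, 0, 0, 0, 0, 1, 0); (1, 0, 0, 0, 0, 0, 0))


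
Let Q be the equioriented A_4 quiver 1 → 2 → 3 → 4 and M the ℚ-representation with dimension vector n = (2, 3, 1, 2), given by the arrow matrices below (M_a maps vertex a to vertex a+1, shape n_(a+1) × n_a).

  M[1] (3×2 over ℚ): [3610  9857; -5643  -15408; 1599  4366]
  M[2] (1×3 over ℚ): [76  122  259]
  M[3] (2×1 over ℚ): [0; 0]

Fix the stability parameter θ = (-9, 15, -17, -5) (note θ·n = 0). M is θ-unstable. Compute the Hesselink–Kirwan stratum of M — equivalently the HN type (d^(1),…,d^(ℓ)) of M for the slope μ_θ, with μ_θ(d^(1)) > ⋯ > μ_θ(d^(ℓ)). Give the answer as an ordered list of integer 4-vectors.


Barcode: M ≅ I[1,2], I[1,3], I[2,2], I[4,4]^2. HN layers by μ_θ (4 steps, strictly decreasing):
  μ^(1)=15; μ^(2)=-1; μ^(3)=-5; μ^(4)=-9

((0, 2, 0, 0); (0, 1, 1, 0); (0, 0, 0, 2); (2, 0, 0, 0))


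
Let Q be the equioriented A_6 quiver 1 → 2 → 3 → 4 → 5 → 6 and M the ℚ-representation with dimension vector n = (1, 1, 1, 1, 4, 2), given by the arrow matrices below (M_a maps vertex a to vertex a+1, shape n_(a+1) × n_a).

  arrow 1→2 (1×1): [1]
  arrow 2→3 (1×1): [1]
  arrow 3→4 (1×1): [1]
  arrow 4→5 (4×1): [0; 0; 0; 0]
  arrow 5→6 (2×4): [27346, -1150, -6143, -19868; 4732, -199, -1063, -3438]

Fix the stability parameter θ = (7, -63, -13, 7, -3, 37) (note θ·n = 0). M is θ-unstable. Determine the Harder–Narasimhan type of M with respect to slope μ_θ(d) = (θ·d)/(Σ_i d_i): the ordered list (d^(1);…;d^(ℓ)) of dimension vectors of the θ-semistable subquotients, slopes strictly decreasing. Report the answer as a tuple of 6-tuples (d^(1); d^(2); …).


Interval decomposition of M: I[1,4], I[5,5]^2, I[5,6]^2.
HN type (ℓ=5): μ^(1)=37; μ^(2)=7; μ^(3)=-3; μ^(4)=-13; μ^(5)=-28

((0, 0, 0, 0, 0, 2); (0, 0, 0, 1, 0, 0); (0, 0, 0, 0, 4, 0); (0, 0, 1, 0, 0, 0); (1, 1, 0, 0, 0, 0))


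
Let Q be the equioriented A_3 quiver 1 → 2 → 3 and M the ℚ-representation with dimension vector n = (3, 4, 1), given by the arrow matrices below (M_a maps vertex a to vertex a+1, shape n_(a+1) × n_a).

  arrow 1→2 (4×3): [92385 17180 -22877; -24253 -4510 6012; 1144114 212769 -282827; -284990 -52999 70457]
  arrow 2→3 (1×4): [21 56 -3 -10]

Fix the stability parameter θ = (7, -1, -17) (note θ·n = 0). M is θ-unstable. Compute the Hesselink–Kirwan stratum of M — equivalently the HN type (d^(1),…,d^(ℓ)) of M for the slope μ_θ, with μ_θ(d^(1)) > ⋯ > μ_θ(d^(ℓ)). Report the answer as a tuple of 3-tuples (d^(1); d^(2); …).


Via rank(M_{q-1}∘⋯∘M_p): M ≅ I[1,2]^2, I[1,3], I[2,2].
μ_θ-semistable layers: μ^(1)=3; μ^(2)=-1; μ^(3)=-11/3

((2, 2, 0); (0, 1, 0); (1, 1, 1))


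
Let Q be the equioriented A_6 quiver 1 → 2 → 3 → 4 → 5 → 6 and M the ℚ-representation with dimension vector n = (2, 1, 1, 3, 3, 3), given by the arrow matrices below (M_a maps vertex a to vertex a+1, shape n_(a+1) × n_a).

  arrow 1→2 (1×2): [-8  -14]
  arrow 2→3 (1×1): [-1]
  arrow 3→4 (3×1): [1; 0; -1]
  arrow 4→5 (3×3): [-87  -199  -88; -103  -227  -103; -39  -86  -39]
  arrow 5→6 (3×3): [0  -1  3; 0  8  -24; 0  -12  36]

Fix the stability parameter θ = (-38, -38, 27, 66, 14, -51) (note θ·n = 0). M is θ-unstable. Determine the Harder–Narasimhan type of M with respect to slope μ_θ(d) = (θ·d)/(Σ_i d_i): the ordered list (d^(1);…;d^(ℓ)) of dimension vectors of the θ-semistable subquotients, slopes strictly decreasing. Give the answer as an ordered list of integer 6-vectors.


Interval decomposition of M: I[1,1], I[1,5], I[4,5], I[4,6], I[6,6]^2.
HN type (ℓ=5): μ^(1)=40; μ^(2)=27; μ^(3)=29/3; μ^(4)=-38; μ^(5)=-51

((0, 0, 0, 2, 2, 0); (0, 0, 1, 0, 0, 0); (0, 0, 0, 1, 1, 1); (2, 1, 0, 0, 0, 0); (0, 0, 0, 0, 0, 2))


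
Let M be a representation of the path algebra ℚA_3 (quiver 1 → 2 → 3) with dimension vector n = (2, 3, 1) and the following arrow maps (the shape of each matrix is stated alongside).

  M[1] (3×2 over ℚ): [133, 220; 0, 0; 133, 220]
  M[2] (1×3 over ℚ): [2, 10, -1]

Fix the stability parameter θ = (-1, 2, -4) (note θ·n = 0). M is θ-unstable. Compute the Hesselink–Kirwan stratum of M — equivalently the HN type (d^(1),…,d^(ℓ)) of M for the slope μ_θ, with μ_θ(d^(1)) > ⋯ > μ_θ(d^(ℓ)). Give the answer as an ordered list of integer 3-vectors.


Interval decomposition of M: I[1,1], I[1,3], I[2,2]^2.
HN type (ℓ=2): μ^(1)=2; μ^(2)=-1

((0, 2, 0); (2, 1, 1))


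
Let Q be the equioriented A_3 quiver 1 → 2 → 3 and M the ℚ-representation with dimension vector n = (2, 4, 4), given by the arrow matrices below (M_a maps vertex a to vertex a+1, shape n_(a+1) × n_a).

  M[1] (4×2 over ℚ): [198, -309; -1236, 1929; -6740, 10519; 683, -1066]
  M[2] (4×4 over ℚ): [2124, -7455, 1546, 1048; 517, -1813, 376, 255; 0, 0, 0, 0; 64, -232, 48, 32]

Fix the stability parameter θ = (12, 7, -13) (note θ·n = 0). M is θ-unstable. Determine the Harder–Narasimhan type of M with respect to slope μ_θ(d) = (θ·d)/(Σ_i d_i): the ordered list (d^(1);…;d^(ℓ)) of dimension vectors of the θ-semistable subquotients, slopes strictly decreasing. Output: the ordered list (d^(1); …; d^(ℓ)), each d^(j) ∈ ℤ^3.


Barcode: M ≅ I[1,3]^2, I[2,2]^2, I[3,3]^2. HN layers by μ_θ (3 steps, strictly decreasing):
  μ^(1)=7; μ^(2)=2; μ^(3)=-13

((0, 2, 0); (2, 2, 2); (0, 0, 2))


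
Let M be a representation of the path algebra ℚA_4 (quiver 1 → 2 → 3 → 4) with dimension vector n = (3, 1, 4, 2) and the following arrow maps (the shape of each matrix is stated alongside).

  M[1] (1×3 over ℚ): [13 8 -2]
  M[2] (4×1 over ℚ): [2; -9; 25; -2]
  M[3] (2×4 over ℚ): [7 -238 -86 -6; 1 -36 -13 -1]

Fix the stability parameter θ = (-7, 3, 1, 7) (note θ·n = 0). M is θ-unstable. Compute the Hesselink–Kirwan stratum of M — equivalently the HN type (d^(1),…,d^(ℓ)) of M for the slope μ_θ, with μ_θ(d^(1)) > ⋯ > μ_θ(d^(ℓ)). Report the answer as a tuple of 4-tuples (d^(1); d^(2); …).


Via rank(M_{q-1}∘⋯∘M_p): M ≅ I[1,1]^2, I[1,4], I[3,3]^2, I[3,4].
μ_θ-semistable layers: μ^(1)=7; μ^(2)=2; μ^(3)=1; μ^(4)=-7

((0, 0, 0, 2); (0, 1, 1, 0); (0, 0, 3, 0); (3, 0, 0, 0))


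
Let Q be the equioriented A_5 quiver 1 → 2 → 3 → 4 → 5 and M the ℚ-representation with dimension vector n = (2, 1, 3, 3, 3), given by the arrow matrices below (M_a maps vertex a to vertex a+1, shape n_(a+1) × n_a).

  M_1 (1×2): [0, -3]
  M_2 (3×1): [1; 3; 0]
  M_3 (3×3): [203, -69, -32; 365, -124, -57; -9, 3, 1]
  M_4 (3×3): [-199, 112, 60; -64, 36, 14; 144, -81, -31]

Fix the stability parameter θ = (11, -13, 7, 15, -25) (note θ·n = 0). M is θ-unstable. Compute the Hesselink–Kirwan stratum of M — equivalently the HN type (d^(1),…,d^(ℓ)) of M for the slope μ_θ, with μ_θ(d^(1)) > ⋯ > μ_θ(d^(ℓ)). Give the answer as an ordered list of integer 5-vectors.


Barcode: M ≅ I[1,1], I[1,5], I[3,5]^2. HN layers by μ_θ (2 steps, strictly decreasing):
  μ^(1)=11; μ^(2)=-1

((1, 0, 0, 0, 0); (1, 1, 3, 3, 3))


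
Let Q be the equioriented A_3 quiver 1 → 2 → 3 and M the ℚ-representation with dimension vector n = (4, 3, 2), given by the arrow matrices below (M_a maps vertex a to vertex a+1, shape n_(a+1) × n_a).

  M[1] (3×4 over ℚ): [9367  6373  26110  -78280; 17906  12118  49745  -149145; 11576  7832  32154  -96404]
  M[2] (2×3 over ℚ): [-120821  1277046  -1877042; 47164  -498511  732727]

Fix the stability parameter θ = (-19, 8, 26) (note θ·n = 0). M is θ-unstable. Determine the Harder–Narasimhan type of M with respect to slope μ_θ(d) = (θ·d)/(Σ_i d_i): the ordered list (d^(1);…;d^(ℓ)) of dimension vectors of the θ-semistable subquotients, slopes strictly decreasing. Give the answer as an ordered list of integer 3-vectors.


Interval decomposition of M: I[1,1], I[1,2], I[1,3]^2.
HN type (ℓ=3): μ^(1)=26; μ^(2)=8; μ^(3)=-19

((0, 0, 2); (0, 3, 0); (4, 0, 0))


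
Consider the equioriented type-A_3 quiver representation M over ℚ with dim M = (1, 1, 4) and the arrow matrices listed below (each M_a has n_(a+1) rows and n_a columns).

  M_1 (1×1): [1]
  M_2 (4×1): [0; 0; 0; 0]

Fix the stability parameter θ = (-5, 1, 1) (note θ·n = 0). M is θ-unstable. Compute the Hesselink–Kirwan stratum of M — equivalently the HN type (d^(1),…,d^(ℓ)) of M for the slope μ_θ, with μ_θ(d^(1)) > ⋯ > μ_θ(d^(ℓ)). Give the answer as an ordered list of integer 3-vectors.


Barcode: M ≅ I[1,2], I[3,3]^4. HN layers by μ_θ (2 steps, strictly decreasing):
  μ^(1)=1; μ^(2)=-5

((0, 1, 4); (1, 0, 0))


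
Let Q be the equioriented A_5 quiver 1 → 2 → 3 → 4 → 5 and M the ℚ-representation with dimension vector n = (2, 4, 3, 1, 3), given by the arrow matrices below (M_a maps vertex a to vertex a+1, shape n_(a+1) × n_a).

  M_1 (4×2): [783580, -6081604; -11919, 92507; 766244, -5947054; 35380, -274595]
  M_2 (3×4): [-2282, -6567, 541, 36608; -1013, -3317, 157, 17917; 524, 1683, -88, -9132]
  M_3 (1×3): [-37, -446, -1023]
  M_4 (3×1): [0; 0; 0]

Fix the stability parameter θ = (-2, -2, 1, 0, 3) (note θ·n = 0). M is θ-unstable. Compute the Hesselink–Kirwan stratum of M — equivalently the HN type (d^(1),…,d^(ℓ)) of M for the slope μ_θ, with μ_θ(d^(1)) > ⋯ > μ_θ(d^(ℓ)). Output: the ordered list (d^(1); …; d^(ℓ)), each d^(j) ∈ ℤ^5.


Via rank(M_{q-1}∘⋯∘M_p): M ≅ I[1,3], I[1,4], I[2,2], I[2,3], I[5,5]^3.
μ_θ-semistable layers: μ^(1)=3; μ^(2)=1; μ^(3)=1/2; μ^(4)=-2

((0, 0, 0, 0, 3); (0, 0, 2, 0, 0); (0, 0, 1, 1, 0); (2, 4, 0, 0, 0))


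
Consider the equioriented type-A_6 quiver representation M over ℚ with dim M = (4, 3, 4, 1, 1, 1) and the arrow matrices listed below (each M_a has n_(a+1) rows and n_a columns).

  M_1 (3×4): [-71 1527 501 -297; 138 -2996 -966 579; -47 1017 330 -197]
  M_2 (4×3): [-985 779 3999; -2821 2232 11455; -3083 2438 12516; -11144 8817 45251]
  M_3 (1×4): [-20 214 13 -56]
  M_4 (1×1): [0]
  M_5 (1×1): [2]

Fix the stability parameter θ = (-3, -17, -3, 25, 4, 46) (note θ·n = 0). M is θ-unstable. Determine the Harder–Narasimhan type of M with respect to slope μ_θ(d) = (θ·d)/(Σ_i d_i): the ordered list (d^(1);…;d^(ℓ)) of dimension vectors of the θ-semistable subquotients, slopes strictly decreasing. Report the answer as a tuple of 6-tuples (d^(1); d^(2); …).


Via rank(M_{q-1}∘⋯∘M_p): M ≅ I[1,1], I[1,3]^2, I[1,4], I[3,3], I[5,6].
μ_θ-semistable layers: μ^(1)=46; μ^(2)=25; μ^(3)=4; μ^(4)=-3; μ^(5)=-10

((0, 0, 0, 0, 0, 1); (0, 0, 0, 1, 0, 0); (0, 0, 0, 0, 1, 0); (1, 0, 4, 0, 0, 0); (3, 3, 0, 0, 0, 0))


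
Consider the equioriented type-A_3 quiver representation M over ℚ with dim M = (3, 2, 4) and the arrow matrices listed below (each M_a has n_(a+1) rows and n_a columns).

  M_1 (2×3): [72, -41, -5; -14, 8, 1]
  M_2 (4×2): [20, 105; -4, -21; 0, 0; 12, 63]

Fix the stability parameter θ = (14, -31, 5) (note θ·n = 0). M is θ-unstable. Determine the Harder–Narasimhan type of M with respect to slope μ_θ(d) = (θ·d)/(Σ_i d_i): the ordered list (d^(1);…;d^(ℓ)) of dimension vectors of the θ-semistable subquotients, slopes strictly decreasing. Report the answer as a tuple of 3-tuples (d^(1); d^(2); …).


Barcode: M ≅ I[1,1], I[1,2], I[1,3], I[3,3]^3. HN layers by μ_θ (3 steps, strictly decreasing):
  μ^(1)=14; μ^(2)=5; μ^(3)=-17/2

((1, 0, 0); (0, 0, 4); (2, 2, 0))


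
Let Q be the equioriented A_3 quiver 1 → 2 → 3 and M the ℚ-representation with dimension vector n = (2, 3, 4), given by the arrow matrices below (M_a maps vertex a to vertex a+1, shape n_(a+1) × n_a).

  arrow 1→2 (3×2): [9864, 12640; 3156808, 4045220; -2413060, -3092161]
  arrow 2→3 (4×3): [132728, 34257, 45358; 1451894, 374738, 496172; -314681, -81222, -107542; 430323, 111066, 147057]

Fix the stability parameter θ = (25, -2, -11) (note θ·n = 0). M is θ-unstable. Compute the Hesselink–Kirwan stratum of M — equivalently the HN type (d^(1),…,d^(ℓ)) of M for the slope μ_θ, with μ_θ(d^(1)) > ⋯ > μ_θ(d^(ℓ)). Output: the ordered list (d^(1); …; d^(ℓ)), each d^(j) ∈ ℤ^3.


Barcode: M ≅ I[1,3]^2, I[2,3], I[3,3]. HN layers by μ_θ (3 steps, strictly decreasing):
  μ^(1)=4; μ^(2)=-13/2; μ^(3)=-11

((2, 2, 2); (0, 1, 1); (0, 0, 1))


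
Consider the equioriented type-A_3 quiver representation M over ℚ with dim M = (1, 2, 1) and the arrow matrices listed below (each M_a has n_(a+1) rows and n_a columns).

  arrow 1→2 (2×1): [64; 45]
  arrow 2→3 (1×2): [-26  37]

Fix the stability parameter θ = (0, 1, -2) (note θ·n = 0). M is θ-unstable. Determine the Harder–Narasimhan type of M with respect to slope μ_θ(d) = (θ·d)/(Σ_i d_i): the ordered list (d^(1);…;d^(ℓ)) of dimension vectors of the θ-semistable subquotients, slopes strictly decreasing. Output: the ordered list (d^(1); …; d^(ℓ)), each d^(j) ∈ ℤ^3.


Via rank(M_{q-1}∘⋯∘M_p): M ≅ I[1,3], I[2,2].
μ_θ-semistable layers: μ^(1)=1; μ^(2)=-1/3

((0, 1, 0); (1, 1, 1))


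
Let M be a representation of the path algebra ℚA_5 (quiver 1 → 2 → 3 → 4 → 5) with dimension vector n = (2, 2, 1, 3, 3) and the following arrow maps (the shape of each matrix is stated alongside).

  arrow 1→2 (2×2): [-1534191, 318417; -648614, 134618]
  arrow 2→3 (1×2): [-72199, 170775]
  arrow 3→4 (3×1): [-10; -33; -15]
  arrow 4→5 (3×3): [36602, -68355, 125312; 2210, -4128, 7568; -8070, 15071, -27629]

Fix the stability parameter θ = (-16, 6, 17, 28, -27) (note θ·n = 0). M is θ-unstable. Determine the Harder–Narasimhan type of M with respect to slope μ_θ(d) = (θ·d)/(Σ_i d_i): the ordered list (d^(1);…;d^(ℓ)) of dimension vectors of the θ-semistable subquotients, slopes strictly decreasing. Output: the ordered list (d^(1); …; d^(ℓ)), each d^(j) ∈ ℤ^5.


Barcode: M ≅ I[1,1], I[1,5], I[2,2], I[4,5]^2. HN layers by μ_θ (3 steps, strictly decreasing):
  μ^(1)=6; μ^(2)=1/2; μ^(3)=-16

((0, 2, 1, 1, 1); (0, 0, 0, 2, 2); (2, 0, 0, 0, 0))


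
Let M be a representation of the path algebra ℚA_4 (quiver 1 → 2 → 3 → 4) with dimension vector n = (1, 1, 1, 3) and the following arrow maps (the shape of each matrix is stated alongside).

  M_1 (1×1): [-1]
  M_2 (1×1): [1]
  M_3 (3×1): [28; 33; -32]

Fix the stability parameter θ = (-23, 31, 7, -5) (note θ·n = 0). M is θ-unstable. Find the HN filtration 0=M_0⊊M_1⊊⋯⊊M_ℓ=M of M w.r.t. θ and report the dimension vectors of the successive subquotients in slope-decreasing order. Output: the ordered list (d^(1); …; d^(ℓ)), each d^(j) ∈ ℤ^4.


Interval decomposition of M: I[1,4], I[4,4]^2.
HN type (ℓ=3): μ^(1)=11; μ^(2)=-5; μ^(3)=-23

((0, 1, 1, 1); (0, 0, 0, 2); (1, 0, 0, 0))


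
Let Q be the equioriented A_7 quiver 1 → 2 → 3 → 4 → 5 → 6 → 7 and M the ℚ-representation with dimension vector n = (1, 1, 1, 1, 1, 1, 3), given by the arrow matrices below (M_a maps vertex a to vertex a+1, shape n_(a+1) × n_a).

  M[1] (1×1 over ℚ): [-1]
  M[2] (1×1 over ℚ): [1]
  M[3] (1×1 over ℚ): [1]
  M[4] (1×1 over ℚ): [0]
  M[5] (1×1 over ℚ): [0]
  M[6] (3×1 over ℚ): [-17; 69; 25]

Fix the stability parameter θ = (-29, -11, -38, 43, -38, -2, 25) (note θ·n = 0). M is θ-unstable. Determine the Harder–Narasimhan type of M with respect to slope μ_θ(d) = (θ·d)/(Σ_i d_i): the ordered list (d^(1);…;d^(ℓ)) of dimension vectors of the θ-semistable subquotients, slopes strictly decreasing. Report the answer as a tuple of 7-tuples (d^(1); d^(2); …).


Interval decomposition of M: I[1,4], I[5,5], I[6,7], I[7,7]^2.
HN type (ℓ=6): μ^(1)=43; μ^(2)=25; μ^(3)=-2; μ^(4)=-49/2; μ^(5)=-29; μ^(6)=-38

((0, 0, 0, 1, 0, 0, 0); (0, 0, 0, 0, 0, 0, 3); (0, 0, 0, 0, 0, 1, 0); (0, 1, 1, 0, 0, 0, 0); (1, 0, 0, 0, 0, 0, 0); (0, 0, 0, 0, 1, 0, 0))
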